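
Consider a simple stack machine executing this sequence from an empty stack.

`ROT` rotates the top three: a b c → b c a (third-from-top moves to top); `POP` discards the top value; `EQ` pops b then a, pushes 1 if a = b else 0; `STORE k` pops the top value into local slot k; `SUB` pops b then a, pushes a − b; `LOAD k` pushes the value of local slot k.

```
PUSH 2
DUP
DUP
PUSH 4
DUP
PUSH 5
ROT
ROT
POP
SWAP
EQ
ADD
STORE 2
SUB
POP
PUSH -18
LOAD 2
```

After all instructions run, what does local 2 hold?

PUSH 2   : [2]
DUP      : [2, 2]
DUP      : [2, 2, 2]
PUSH 4   : [2, 2, 2, 4]
DUP      : [2, 2, 2, 4, 4]
PUSH 5   : [2, 2, 2, 4, 4, 5]
ROT      : [2, 2, 2, 4, 5, 4]
ROT      : [2, 2, 2, 5, 4, 4]
POP      : [2, 2, 2, 5, 4]
SWAP     : [2, 2, 2, 4, 5]
EQ       : [2, 2, 2, 0]
ADD      : [2, 2, 2]
STORE 2  : [2, 2]
SUB      : [0]
POP      : []
PUSH -18 : [-18]
LOAD 2   : [-18, 2]

2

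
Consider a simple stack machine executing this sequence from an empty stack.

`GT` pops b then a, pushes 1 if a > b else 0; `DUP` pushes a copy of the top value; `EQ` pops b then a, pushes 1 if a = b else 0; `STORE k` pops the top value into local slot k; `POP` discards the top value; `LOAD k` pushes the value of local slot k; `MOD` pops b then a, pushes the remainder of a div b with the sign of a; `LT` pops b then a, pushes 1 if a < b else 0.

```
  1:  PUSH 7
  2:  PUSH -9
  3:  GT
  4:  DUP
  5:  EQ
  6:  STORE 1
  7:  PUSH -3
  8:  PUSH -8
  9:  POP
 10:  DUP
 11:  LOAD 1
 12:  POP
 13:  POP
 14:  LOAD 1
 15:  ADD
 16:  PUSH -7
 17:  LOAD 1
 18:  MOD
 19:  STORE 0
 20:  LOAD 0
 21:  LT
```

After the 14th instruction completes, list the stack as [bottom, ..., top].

[-3, 1]

PUSH 7  → 7
PUSH -9 → 7 -9
GT      → 1
DUP     → 1 1
EQ      → 1
STORE 1 → (empty)
PUSH -3 → -3
PUSH -8 → -3 -8
POP     → -3
DUP     → -3 -3
LOAD 1  → -3 -3 1
POP     → -3 -3
POP     → -3
LOAD 1  → -3 1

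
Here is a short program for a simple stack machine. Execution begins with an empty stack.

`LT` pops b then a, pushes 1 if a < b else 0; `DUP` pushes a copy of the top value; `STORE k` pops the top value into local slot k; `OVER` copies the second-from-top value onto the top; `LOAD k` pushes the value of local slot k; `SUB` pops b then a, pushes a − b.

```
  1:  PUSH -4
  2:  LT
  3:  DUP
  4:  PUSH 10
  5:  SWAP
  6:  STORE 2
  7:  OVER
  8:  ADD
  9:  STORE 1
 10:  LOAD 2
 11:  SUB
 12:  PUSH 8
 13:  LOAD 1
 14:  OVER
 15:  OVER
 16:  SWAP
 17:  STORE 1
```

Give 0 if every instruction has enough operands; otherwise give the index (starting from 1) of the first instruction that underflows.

PUSH -4 → [-4]
LT  — needs 2 operands, stack has 1 → underflow

2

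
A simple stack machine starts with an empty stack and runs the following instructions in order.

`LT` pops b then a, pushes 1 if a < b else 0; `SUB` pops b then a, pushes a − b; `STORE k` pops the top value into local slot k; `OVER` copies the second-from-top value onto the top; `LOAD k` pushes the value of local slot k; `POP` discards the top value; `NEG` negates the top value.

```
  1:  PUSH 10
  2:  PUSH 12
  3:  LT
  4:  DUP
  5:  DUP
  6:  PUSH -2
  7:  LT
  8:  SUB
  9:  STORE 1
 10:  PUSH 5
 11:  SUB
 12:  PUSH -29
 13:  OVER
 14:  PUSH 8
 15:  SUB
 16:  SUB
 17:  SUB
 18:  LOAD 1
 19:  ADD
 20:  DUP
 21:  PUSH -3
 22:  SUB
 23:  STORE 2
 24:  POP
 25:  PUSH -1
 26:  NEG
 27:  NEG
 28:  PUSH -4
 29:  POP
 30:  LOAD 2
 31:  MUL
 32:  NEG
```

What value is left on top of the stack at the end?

PUSH 10   [10]
PUSH 12   [10, 12]
LT        [1]
DUP       [1, 1]
DUP       [1, 1, 1]
PUSH -2   [1, 1, 1, -2]
LT        [1, 1, 0]
SUB       [1, 1]
STORE 1   [1]
PUSH 5    [1, 5]
SUB       [-4]
PUSH -29  [-4, -29]
OVER      [-4, -29, -4]
PUSH 8    [-4, -29, -4, 8]
SUB       [-4, -29, -12]
SUB       [-4, -17]
SUB       [13]
LOAD 1    [13, 1]
ADD       [14]
DUP       [14, 14]
PUSH -3   [14, 14, -3]
SUB       [14, 17]
STORE 2   [14]
POP       []
PUSH -1   [-1]
NEG       [1]
NEG       [-1]
PUSH -4   [-1, -4]
POP       [-1]
LOAD 2    [-1, 17]
MUL       [-17]
NEG       [17]

17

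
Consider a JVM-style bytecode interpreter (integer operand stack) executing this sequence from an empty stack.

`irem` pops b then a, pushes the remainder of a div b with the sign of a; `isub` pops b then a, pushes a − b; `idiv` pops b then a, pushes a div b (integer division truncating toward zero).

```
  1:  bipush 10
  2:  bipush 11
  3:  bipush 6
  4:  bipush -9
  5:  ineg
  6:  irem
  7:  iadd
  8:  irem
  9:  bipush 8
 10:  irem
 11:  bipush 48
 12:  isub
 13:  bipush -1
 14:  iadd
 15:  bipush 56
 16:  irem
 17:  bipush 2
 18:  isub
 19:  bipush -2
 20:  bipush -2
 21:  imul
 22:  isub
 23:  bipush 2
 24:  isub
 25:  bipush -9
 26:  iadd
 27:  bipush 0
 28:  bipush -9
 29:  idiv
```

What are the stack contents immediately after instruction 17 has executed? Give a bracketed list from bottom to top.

bipush 10 : [10]
bipush 11 : [10, 11]
bipush 6  : [10, 11, 6]
bipush -9 : [10, 11, 6, -9]
ineg      : [10, 11, 6, 9]
irem      : [10, 11, 6]
iadd      : [10, 17]
irem      : [10]
bipush 8  : [10, 8]
irem      : [2]
bipush 48 : [2, 48]
isub      : [-46]
bipush -1 : [-46, -1]
iadd      : [-47]
bipush 56 : [-47, 56]
irem      : [-47]
bipush 2  : [-47, 2]

[-47, 2]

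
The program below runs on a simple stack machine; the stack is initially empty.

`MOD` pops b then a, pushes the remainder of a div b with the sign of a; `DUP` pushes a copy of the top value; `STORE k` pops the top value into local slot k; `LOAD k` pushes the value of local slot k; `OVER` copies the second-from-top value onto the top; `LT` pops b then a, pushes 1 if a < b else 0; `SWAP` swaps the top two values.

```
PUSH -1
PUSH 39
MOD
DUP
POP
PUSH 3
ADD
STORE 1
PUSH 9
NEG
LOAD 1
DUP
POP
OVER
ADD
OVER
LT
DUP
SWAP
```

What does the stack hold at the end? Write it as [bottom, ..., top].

PUSH -1 : -1
PUSH 39 : -1 39
MOD     : -1
DUP     : -1 -1
POP     : -1
PUSH 3  : -1 3
ADD     : 2
STORE 1 : (empty)
PUSH 9  : 9
NEG     : -9
LOAD 1  : -9 2
DUP     : -9 2 2
POP     : -9 2
OVER    : -9 2 -9
ADD     : -9 -7
OVER    : -9 -7 -9
LT      : -9 0
DUP     : -9 0 0
SWAP    : -9 0 0

[-9, 0, 0]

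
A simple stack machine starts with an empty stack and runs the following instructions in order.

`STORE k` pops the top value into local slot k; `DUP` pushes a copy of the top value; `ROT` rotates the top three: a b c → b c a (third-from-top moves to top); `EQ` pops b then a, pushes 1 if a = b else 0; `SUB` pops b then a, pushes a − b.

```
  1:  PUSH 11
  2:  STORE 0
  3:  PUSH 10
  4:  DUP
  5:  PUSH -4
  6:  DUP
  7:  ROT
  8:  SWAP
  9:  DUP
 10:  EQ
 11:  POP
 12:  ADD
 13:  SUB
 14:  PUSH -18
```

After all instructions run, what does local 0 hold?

PUSH 11  : [11]
STORE 0  : []
PUSH 10  : [10]
DUP      : [10, 10]
PUSH -4  : [10, 10, -4]
DUP      : [10, 10, -4, -4]
ROT      : [10, -4, -4, 10]
SWAP     : [10, -4, 10, -4]
DUP      : [10, -4, 10, -4, -4]
EQ       : [10, -4, 10, 1]
POP      : [10, -4, 10]
ADD      : [10, 6]
SUB      : [4]
PUSH -18 : [4, -18]

11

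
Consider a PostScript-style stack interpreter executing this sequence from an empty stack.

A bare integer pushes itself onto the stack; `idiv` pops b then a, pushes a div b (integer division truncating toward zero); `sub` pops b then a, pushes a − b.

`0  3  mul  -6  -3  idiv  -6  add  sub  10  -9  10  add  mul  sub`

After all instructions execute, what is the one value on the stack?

-6

0    : 0
3    : 0 3
mul  : 0
-6   : 0 -6
-3   : 0 -6 -3
idiv : 0 2
-6   : 0 2 -6
add  : 0 -4
sub  : 4
10   : 4 10
-9   : 4 10 -9
10   : 4 10 -9 10
add  : 4 10 1
mul  : 4 10
sub  : -6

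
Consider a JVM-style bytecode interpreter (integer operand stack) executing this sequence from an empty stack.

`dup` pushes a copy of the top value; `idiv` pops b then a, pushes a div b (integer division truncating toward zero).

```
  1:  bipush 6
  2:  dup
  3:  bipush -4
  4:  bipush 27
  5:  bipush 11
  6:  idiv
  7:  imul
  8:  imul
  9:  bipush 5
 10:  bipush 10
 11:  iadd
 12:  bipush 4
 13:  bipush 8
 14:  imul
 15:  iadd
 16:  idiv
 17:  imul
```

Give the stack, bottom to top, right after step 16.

bipush 6  : 6
dup       : 6 6
bipush -4 : 6 6 -4
bipush 27 : 6 6 -4 27
bipush 11 : 6 6 -4 27 11
idiv      : 6 6 -4 2
imul      : 6 6 -8
imul      : 6 -48
bipush 5  : 6 -48 5
bipush 10 : 6 -48 5 10
iadd      : 6 -48 15
bipush 4  : 6 -48 15 4
bipush 8  : 6 -48 15 4 8
imul      : 6 -48 15 32
iadd      : 6 -48 47
idiv      : 6 -1

[6, -1]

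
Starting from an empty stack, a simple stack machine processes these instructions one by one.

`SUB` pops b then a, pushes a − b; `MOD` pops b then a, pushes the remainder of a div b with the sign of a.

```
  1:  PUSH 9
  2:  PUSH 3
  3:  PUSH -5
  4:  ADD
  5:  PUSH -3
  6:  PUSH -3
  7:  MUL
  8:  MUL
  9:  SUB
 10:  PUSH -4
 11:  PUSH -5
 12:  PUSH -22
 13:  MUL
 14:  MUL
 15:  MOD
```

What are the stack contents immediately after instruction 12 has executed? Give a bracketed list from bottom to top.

PUSH 9   → [9]
PUSH 3   → [9, 3]
PUSH -5  → [9, 3, -5]
ADD      → [9, -2]
PUSH -3  → [9, -2, -3]
PUSH -3  → [9, -2, -3, -3]
MUL      → [9, -2, 9]
MUL      → [9, -18]
SUB      → [27]
PUSH -4  → [27, -4]
PUSH -5  → [27, -4, -5]
PUSH -22 → [27, -4, -5, -22]

[27, -4, -5, -22]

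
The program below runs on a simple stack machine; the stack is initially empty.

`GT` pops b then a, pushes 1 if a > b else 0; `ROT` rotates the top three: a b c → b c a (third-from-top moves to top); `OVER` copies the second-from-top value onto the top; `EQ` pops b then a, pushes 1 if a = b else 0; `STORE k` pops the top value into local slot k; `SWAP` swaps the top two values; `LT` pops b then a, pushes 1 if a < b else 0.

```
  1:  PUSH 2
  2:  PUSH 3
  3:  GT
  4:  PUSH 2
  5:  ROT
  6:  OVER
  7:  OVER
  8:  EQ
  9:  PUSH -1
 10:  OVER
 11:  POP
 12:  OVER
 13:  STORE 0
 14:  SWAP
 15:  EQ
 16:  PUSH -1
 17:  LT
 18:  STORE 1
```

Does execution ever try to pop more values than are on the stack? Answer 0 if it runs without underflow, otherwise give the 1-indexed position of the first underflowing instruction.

5

PUSH 2 -> 2
PUSH 3 -> 2 3
GT     -> 0
PUSH 2 -> 0 2
ROT  — needs 3 operands, stack has 2 → underflow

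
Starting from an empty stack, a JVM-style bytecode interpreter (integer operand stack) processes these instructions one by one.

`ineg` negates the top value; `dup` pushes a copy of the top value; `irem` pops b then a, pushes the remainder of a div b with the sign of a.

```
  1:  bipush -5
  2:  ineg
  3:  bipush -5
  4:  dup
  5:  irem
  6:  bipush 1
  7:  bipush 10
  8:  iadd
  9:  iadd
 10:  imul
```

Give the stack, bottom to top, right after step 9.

bipush -5 : [-5]
ineg      : [5]
bipush -5 : [5, -5]
dup       : [5, -5, -5]
irem      : [5, 0]
bipush 1  : [5, 0, 1]
bipush 10 : [5, 0, 1, 10]
iadd      : [5, 0, 11]
iadd      : [5, 11]

[5, 11]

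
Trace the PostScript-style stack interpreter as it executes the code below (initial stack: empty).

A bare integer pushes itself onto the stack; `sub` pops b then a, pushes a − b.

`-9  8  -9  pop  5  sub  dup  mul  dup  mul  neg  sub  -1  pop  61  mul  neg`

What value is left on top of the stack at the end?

-4392

-9  → [-9]
8   → [-9, 8]
-9  → [-9, 8, -9]
pop → [-9, 8]
5   → [-9, 8, 5]
sub → [-9, 3]
dup → [-9, 3, 3]
mul → [-9, 9]
dup → [-9, 9, 9]
mul → [-9, 81]
neg → [-9, -81]
sub → [72]
-1  → [72, -1]
pop → [72]
61  → [72, 61]
mul → [4392]
neg → [-4392]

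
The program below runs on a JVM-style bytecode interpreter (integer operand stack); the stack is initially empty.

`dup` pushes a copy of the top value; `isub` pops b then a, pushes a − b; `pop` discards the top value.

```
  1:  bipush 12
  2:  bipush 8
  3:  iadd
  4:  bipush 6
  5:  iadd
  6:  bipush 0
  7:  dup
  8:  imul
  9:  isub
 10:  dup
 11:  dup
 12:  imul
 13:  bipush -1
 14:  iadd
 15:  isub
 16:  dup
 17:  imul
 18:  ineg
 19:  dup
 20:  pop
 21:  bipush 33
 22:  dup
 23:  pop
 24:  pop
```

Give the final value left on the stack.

-421201

bipush 12 : 12
bipush 8  : 12 8
iadd      : 20
bipush 6  : 20 6
iadd      : 26
bipush 0  : 26 0
dup       : 26 0 0
imul      : 26 0
isub      : 26
dup       : 26 26
dup       : 26 26 26
imul      : 26 676
bipush -1 : 26 676 -1
iadd      : 26 675
isub      : -649
dup       : -649 -649
imul      : 421201
ineg      : -421201
dup       : -421201 -421201
pop       : -421201
bipush 33 : -421201 33
dup       : -421201 33 33
pop       : -421201 33
pop       : -421201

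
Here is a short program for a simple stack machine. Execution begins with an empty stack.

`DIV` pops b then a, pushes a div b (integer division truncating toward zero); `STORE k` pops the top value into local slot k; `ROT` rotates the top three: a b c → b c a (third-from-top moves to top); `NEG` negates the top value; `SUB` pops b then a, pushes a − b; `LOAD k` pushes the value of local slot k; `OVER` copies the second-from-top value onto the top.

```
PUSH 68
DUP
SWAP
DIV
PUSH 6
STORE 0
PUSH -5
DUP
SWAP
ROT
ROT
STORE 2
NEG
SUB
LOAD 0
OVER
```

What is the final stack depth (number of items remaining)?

PUSH 68 → [68]
DUP     → [68, 68]
SWAP    → [68, 68]
DIV     → [1]
PUSH 6  → [1, 6]
STORE 0 → [1]
PUSH -5 → [1, -5]
DUP     → [1, -5, -5]
SWAP    → [1, -5, -5]
ROT     → [-5, -5, 1]
ROT     → [-5, 1, -5]
STORE 2 → [-5, 1]
NEG     → [-5, -1]
SUB     → [-4]
LOAD 0  → [-4, 6]
OVER    → [-4, 6, -4]

3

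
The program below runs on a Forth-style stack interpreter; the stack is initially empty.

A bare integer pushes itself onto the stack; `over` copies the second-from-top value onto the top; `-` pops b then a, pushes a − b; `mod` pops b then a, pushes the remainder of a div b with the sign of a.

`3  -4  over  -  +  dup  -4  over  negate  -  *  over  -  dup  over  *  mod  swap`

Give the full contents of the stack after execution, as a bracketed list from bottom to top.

[36, -4]

3      -> [3]
-4     -> [3, -4]
over   -> [3, -4, 3]
-      -> [3, -7]
+      -> [-4]
dup    -> [-4, -4]
-4     -> [-4, -4, -4]
over   -> [-4, -4, -4, -4]
negate -> [-4, -4, -4, 4]
-      -> [-4, -4, -8]
*      -> [-4, 32]
over   -> [-4, 32, -4]
-      -> [-4, 36]
dup    -> [-4, 36, 36]
over   -> [-4, 36, 36, 36]
*      -> [-4, 36, 1296]
mod    -> [-4, 36]
swap   -> [36, -4]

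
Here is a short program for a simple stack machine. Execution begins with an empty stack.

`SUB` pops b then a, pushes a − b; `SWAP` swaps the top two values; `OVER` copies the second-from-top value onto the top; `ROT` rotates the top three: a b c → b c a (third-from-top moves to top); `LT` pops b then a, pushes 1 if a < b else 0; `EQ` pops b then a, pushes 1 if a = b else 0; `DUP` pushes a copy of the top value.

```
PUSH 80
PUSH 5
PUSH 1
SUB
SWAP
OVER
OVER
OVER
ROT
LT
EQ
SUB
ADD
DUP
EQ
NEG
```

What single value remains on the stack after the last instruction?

PUSH 80 -> [80]
PUSH 5  -> [80, 5]
PUSH 1  -> [80, 5, 1]
SUB     -> [80, 4]
SWAP    -> [4, 80]
OVER    -> [4, 80, 4]
OVER    -> [4, 80, 4, 80]
OVER    -> [4, 80, 4, 80, 4]
ROT     -> [4, 80, 80, 4, 4]
LT      -> [4, 80, 80, 0]
EQ      -> [4, 80, 0]
SUB     -> [4, 80]
ADD     -> [84]
DUP     -> [84, 84]
EQ      -> [1]
NEG     -> [-1]

-1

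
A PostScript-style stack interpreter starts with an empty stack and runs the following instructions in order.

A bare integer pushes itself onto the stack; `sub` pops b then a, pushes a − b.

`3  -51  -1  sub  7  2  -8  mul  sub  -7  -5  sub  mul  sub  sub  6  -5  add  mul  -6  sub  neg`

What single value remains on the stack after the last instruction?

-13

3    [3]
-51  [3, -51]
-1   [3, -51, -1]
sub  [3, -50]
7    [3, -50, 7]
2    [3, -50, 7, 2]
-8   [3, -50, 7, 2, -8]
mul  [3, -50, 7, -16]
sub  [3, -50, 23]
-7   [3, -50, 23, -7]
-5   [3, -50, 23, -7, -5]
sub  [3, -50, 23, -2]
mul  [3, -50, -46]
sub  [3, -4]
sub  [7]
6    [7, 6]
-5   [7, 6, -5]
add  [7, 1]
mul  [7]
-6   [7, -6]
sub  [13]
neg  [-13]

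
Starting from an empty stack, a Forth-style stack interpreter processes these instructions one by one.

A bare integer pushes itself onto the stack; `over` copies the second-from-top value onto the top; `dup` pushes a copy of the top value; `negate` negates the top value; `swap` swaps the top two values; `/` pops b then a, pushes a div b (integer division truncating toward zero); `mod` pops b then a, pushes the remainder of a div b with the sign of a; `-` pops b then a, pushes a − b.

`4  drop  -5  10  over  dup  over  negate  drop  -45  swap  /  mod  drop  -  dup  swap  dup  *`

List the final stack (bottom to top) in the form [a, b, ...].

[-15, 225]

4       4
drop    (empty)
-5      -5
10      -5 10
over    -5 10 -5
dup     -5 10 -5 -5
over    -5 10 -5 -5 -5
negate  -5 10 -5 -5 5
drop    -5 10 -5 -5
-45     -5 10 -5 -5 -45
swap    -5 10 -5 -45 -5
/       -5 10 -5 9
mod     -5 10 -5
drop    -5 10
-       -15
dup     -15 -15
swap    -15 -15
dup     -15 -15 -15
*       -15 225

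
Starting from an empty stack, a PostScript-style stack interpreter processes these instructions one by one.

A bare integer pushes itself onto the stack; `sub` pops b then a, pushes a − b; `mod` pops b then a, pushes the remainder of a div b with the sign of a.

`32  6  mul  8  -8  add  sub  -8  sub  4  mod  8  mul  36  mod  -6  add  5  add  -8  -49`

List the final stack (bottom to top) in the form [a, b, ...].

[-1, -8, -49]

32  : [32]
6   : [32, 6]
mul : [192]
8   : [192, 8]
-8  : [192, 8, -8]
add : [192, 0]
sub : [192]
-8  : [192, -8]
sub : [200]
4   : [200, 4]
mod : [0]
8   : [0, 8]
mul : [0]
36  : [0, 36]
mod : [0]
-6  : [0, -6]
add : [-6]
5   : [-6, 5]
add : [-1]
-8  : [-1, -8]
-49 : [-1, -8, -49]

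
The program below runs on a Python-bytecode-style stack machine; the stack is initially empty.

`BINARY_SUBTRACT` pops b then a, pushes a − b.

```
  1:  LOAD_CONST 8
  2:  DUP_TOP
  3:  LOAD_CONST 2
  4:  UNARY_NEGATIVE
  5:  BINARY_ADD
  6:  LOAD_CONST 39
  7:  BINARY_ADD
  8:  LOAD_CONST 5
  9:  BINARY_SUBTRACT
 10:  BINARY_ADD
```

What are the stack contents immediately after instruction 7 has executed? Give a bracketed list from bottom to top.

LOAD_CONST 8    [8]
DUP_TOP         [8, 8]
LOAD_CONST 2    [8, 8, 2]
UNARY_NEGATIVE  [8, 8, -2]
BINARY_ADD      [8, 6]
LOAD_CONST 39   [8, 6, 39]
BINARY_ADD      [8, 45]

[8, 45]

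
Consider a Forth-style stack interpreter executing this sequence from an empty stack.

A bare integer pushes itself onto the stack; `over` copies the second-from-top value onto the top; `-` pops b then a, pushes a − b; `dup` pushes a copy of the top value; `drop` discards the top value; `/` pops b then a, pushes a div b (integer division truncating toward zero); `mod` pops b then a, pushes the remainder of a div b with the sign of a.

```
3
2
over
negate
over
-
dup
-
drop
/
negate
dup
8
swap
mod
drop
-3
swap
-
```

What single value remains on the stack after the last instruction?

-2

3       [3]
2       [3, 2]
over    [3, 2, 3]
negate  [3, 2, -3]
over    [3, 2, -3, 2]
-       [3, 2, -5]
dup     [3, 2, -5, -5]
-       [3, 2, 0]
drop    [3, 2]
/       [1]
negate  [-1]
dup     [-1, -1]
8       [-1, -1, 8]
swap    [-1, 8, -1]
mod     [-1, 0]
drop    [-1]
-3      [-1, -3]
swap    [-3, -1]
-       [-2]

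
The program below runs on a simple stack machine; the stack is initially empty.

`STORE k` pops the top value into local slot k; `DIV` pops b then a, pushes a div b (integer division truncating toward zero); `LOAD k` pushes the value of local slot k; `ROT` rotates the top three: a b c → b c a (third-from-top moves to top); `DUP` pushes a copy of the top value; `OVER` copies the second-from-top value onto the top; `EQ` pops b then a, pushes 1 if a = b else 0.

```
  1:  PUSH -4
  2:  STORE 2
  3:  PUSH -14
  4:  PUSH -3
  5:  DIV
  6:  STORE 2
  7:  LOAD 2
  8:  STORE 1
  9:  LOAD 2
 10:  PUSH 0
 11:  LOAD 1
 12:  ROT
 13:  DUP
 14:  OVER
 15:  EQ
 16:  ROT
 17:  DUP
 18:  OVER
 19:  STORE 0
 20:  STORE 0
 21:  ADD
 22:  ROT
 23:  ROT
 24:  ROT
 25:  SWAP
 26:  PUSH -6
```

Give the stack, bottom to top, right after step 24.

[0, 4, 5]

PUSH -4  : [-4]
STORE 2  : []
PUSH -14 : [-14]
PUSH -3  : [-14, -3]
DIV      : [4]
STORE 2  : []
LOAD 2   : [4]
STORE 1  : []
LOAD 2   : [4]
PUSH 0   : [4, 0]
LOAD 1   : [4, 0, 4]
ROT      : [0, 4, 4]
DUP      : [0, 4, 4, 4]
OVER     : [0, 4, 4, 4, 4]
EQ       : [0, 4, 4, 1]
ROT      : [0, 4, 1, 4]
DUP      : [0, 4, 1, 4, 4]
OVER     : [0, 4, 1, 4, 4, 4]
STORE 0  : [0, 4, 1, 4, 4]
STORE 0  : [0, 4, 1, 4]
ADD      : [0, 4, 5]
ROT      : [4, 5, 0]
ROT      : [5, 0, 4]
ROT      : [0, 4, 5]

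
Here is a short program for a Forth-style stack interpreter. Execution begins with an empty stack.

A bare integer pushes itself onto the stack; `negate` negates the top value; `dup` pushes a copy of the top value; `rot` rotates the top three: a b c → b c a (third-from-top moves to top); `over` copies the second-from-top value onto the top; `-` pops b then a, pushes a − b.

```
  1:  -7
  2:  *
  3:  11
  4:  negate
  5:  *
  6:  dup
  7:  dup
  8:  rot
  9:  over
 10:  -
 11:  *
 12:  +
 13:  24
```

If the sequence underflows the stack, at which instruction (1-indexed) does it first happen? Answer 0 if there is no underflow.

-7 : [-7]
*  — needs 2 operands, stack has 1 → underflow

2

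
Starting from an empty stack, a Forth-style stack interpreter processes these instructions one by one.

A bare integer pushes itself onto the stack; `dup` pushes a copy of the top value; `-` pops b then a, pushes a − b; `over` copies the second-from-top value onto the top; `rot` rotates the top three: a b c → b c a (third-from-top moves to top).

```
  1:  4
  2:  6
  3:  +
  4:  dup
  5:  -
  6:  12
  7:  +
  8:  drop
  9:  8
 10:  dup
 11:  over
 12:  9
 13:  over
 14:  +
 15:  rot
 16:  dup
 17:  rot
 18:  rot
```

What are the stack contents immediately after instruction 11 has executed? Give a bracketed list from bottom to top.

4     4
6     4 6
+     10
dup   10 10
-     0
12    0 12
+     12
drop  (empty)
8     8
dup   8 8
over  8 8 8

[8, 8, 8]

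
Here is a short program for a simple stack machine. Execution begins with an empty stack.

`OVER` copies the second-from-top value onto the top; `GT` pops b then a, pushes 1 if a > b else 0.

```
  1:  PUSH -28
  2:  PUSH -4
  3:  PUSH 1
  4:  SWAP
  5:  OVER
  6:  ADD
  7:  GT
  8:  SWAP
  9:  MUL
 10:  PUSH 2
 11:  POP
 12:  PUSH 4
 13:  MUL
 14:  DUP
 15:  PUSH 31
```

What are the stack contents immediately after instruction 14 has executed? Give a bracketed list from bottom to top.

[-112, -112]

PUSH -28 → [-28]
PUSH -4  → [-28, -4]
PUSH 1   → [-28, -4, 1]
SWAP     → [-28, 1, -4]
OVER     → [-28, 1, -4, 1]
ADD      → [-28, 1, -3]
GT       → [-28, 1]
SWAP     → [1, -28]
MUL      → [-28]
PUSH 2   → [-28, 2]
POP      → [-28]
PUSH 4   → [-28, 4]
MUL      → [-112]
DUP      → [-112, -112]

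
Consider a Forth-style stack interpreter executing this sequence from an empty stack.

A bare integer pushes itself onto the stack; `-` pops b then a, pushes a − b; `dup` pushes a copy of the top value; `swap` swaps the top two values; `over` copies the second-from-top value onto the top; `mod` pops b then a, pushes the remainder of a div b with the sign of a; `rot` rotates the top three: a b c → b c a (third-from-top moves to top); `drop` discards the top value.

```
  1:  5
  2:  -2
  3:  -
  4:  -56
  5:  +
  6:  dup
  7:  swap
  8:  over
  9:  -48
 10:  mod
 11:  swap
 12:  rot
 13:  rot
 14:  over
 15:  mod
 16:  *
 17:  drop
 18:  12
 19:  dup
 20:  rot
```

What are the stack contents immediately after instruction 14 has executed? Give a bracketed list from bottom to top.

5     [5]
-2    [5, -2]
-     [7]
-56   [7, -56]
+     [-49]
dup   [-49, -49]
swap  [-49, -49]
over  [-49, -49, -49]
-48   [-49, -49, -49, -48]
mod   [-49, -49, -1]
swap  [-49, -1, -49]
rot   [-1, -49, -49]
rot   [-49, -49, -1]
over  [-49, -49, -1, -49]

[-49, -49, -1, -49]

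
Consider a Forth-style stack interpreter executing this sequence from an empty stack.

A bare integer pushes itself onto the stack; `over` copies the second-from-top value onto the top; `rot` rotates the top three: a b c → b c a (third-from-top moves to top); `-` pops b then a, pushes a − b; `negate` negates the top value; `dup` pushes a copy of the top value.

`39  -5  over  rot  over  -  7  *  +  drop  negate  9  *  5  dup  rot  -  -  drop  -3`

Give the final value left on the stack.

39     : [39]
-5     : [39, -5]
over   : [39, -5, 39]
rot    : [-5, 39, 39]
over   : [-5, 39, 39, 39]
-      : [-5, 39, 0]
7      : [-5, 39, 0, 7]
*      : [-5, 39, 0]
+      : [-5, 39]
drop   : [-5]
negate : [5]
9      : [5, 9]
*      : [45]
5      : [45, 5]
dup    : [45, 5, 5]
rot    : [5, 5, 45]
-      : [5, -40]
-      : [45]
drop   : []
-3     : [-3]

-3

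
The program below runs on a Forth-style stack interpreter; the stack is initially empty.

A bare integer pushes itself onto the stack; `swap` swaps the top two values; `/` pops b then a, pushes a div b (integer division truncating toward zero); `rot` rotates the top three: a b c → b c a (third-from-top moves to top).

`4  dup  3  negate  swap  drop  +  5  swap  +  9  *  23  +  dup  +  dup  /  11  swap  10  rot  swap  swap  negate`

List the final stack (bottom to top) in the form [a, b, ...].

4       4
dup     4 4
3       4 4 3
negate  4 4 -3
swap    4 -3 4
drop    4 -3
+       1
5       1 5
swap    5 1
+       6
9       6 9
*       54
23      54 23
+       77
dup     77 77
+       154
dup     154 154
/       1
11      1 11
swap    11 1
10      11 1 10
rot     1 10 11
swap    1 11 10
swap    1 10 11
negate  1 10 -11

[1, 10, -11]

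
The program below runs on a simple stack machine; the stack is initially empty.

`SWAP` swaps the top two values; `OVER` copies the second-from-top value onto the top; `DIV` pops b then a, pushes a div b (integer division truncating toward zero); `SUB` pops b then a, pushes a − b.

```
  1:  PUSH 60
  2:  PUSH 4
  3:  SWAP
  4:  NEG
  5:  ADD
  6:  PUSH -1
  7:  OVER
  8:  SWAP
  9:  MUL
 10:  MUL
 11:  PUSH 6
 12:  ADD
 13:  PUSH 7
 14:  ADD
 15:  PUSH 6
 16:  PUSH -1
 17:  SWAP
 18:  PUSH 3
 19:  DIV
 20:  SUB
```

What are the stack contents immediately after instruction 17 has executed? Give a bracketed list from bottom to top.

PUSH 60 → 60
PUSH 4  → 60 4
SWAP    → 4 60
NEG     → 4 -60
ADD     → -56
PUSH -1 → -56 -1
OVER    → -56 -1 -56
SWAP    → -56 -56 -1
MUL     → -56 56
MUL     → -3136
PUSH 6  → -3136 6
ADD     → -3130
PUSH 7  → -3130 7
ADD     → -3123
PUSH 6  → -3123 6
PUSH -1 → -3123 6 -1
SWAP    → -3123 -1 6

[-3123, -1, 6]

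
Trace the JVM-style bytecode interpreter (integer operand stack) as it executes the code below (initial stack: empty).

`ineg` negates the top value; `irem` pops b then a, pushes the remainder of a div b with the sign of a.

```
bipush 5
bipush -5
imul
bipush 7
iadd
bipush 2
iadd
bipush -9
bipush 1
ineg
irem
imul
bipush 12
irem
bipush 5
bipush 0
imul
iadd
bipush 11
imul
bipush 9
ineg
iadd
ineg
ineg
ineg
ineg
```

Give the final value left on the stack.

bipush 5  -> 5
bipush -5 -> 5 -5
imul      -> -25
bipush 7  -> -25 7
iadd      -> -18
bipush 2  -> -18 2
iadd      -> -16
bipush -9 -> -16 -9
bipush 1  -> -16 -9 1
ineg      -> -16 -9 -1
irem      -> -16 0
imul      -> 0
bipush 12 -> 0 12
irem      -> 0
bipush 5  -> 0 5
bipush 0  -> 0 5 0
imul      -> 0 0
iadd      -> 0
bipush 11 -> 0 11
imul      -> 0
bipush 9  -> 0 9
ineg      -> 0 -9
iadd      -> -9
ineg      -> 9
ineg      -> -9
ineg      -> 9
ineg      -> -9

-9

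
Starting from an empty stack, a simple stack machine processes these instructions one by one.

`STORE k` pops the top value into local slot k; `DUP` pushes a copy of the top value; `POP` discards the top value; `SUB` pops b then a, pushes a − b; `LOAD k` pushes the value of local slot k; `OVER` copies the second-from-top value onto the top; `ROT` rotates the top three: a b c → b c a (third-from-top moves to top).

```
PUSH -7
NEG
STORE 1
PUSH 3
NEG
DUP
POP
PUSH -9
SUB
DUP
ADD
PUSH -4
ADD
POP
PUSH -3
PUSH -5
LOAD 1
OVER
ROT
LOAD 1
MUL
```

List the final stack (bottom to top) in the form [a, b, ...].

PUSH -7  -7
NEG      7
STORE 1  (empty)
PUSH 3   3
NEG      -3
DUP      -3 -3
POP      -3
PUSH -9  -3 -9
SUB      6
DUP      6 6
ADD      12
PUSH -4  12 -4
ADD      8
POP      (empty)
PUSH -3  -3
PUSH -5  -3 -5
LOAD 1   -3 -5 7
OVER     -3 -5 7 -5
ROT      -3 7 -5 -5
LOAD 1   -3 7 -5 -5 7
MUL      -3 7 -5 -35

[-3, 7, -5, -35]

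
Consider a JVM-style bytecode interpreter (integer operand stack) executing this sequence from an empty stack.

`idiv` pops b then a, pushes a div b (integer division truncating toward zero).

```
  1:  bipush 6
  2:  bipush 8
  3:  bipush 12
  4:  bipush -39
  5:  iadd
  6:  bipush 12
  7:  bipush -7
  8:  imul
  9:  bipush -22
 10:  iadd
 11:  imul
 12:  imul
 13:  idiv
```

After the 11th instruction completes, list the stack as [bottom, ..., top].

bipush 6   : [6]
bipush 8   : [6, 8]
bipush 12  : [6, 8, 12]
bipush -39 : [6, 8, 12, -39]
iadd       : [6, 8, -27]
bipush 12  : [6, 8, -27, 12]
bipush -7  : [6, 8, -27, 12, -7]
imul       : [6, 8, -27, -84]
bipush -22 : [6, 8, -27, -84, -22]
iadd       : [6, 8, -27, -106]
imul       : [6, 8, 2862]

[6, 8, 2862]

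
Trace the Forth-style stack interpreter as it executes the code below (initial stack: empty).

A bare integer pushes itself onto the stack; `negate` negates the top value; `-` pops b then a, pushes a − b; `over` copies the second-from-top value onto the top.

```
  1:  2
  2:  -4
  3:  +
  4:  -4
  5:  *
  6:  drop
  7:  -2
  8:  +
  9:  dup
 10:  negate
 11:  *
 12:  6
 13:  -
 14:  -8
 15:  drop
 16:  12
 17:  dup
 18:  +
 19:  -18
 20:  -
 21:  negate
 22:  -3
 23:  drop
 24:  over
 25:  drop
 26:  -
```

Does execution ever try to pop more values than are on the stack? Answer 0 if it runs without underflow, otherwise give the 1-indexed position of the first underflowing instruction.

8

2    -> 2
-4   -> 2 -4
+    -> -2
-4   -> -2 -4
*    -> 8
drop -> (empty)
-2   -> -2
+  — needs 2 operands, stack has 1 → underflow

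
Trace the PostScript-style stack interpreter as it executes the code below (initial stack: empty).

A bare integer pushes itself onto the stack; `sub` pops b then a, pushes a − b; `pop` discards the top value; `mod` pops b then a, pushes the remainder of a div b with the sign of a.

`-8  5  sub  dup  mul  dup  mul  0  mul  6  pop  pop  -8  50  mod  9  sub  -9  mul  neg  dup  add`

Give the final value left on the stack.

-306

-8   [-8]
5    [-8, 5]
sub  [-13]
dup  [-13, -13]
mul  [169]
dup  [169, 169]
mul  [28561]
0    [28561, 0]
mul  [0]
6    [0, 6]
pop  [0]
pop  []
-8   [-8]
50   [-8, 50]
mod  [-8]
9    [-8, 9]
sub  [-17]
-9   [-17, -9]
mul  [153]
neg  [-153]
dup  [-153, -153]
add  [-306]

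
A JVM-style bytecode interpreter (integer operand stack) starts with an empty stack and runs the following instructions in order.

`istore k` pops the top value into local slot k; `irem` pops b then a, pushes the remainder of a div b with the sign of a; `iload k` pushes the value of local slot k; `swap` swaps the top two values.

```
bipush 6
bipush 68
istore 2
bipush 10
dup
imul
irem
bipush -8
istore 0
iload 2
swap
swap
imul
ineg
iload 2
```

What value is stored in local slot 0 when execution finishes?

bipush 6  -> [6]
bipush 68 -> [6, 68]
istore 2  -> [6]
bipush 10 -> [6, 10]
dup       -> [6, 10, 10]
imul      -> [6, 100]
irem      -> [6]
bipush -8 -> [6, -8]
istore 0  -> [6]
iload 2   -> [6, 68]
swap      -> [68, 6]
swap      -> [6, 68]
imul      -> [408]
ineg      -> [-408]
iload 2   -> [-408, 68]

-8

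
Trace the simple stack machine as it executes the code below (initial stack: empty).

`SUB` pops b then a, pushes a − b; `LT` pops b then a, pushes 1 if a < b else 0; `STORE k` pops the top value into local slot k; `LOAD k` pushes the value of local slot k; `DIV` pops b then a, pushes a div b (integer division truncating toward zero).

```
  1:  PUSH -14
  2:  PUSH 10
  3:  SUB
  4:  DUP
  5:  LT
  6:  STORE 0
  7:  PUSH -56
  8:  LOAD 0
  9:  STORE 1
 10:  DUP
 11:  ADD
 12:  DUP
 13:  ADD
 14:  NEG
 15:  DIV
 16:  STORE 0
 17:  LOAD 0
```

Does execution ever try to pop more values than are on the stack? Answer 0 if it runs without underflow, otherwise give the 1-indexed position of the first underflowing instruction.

15

PUSH -14  [-14]
PUSH 10   [-14, 10]
SUB       [-24]
DUP       [-24, -24]
LT        [0]
STORE 0   []
PUSH -56  [-56]
LOAD 0    [-56, 0]
STORE 1   [-56]
DUP       [-56, -56]
ADD       [-112]
DUP       [-112, -112]
ADD       [-224]
NEG       [224]
DIV  — needs 2 operands, stack has 1 → underflow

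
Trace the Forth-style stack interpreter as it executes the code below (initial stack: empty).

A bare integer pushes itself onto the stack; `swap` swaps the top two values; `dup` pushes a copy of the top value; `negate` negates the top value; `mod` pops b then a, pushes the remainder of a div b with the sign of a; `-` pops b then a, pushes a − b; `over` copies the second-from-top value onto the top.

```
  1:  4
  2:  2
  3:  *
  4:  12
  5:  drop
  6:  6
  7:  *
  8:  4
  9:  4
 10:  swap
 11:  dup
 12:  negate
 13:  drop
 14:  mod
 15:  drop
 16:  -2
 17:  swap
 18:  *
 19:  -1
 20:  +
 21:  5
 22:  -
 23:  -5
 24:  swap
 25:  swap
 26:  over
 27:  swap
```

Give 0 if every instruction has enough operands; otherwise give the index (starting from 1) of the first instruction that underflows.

4       4
2       4 2
*       8
12      8 12
drop    8
6       8 6
*       48
4       48 4
4       48 4 4
swap    48 4 4
dup     48 4 4 4
negate  48 4 4 -4
drop    48 4 4
mod     48 0
drop    48
-2      48 -2
swap    -2 48
*       -96
-1      -96 -1
+       -97
5       -97 5
-       -102
-5      -102 -5
swap    -5 -102
swap    -102 -5
over    -102 -5 -102
swap    -102 -102 -5

0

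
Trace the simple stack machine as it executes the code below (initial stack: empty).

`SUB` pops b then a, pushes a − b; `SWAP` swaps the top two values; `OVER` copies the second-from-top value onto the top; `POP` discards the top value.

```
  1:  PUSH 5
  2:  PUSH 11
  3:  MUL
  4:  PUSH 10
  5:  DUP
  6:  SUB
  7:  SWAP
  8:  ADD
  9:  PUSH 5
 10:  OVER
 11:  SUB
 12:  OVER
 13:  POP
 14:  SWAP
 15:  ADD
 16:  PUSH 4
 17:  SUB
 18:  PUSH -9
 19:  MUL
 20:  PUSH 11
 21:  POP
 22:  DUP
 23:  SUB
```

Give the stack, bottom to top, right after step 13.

PUSH 5  -> [5]
PUSH 11 -> [5, 11]
MUL     -> [55]
PUSH 10 -> [55, 10]
DUP     -> [55, 10, 10]
SUB     -> [55, 0]
SWAP    -> [0, 55]
ADD     -> [55]
PUSH 5  -> [55, 5]
OVER    -> [55, 5, 55]
SUB     -> [55, -50]
OVER    -> [55, -50, 55]
POP     -> [55, -50]

[55, -50]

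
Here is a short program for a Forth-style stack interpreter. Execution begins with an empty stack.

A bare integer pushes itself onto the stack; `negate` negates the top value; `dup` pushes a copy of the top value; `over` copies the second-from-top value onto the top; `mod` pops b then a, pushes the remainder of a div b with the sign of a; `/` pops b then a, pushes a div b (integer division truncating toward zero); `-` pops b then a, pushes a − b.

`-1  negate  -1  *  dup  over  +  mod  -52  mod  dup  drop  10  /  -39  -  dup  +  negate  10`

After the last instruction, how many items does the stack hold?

-1      -1
negate  1
-1      1 -1
*       -1
dup     -1 -1
over    -1 -1 -1
+       -1 -2
mod     -1
-52     -1 -52
mod     -1
dup     -1 -1
drop    -1
10      -1 10
/       0
-39     0 -39
-       39
dup     39 39
+       78
negate  -78
10      -78 10

2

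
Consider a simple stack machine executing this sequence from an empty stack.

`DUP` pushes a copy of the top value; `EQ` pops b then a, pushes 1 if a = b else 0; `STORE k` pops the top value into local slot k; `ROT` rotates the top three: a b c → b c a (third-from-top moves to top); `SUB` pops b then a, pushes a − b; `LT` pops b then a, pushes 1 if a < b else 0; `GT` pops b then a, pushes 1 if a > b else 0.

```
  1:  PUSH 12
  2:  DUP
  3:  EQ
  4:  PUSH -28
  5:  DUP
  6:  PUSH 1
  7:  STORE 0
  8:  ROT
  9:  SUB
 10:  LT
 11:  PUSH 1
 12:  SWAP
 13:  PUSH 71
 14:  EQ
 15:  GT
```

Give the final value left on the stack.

1

PUSH 12  -> [12]
DUP      -> [12, 12]
EQ       -> [1]
PUSH -28 -> [1, -28]
DUP      -> [1, -28, -28]
PUSH 1   -> [1, -28, -28, 1]
STORE 0  -> [1, -28, -28]
ROT      -> [-28, -28, 1]
SUB      -> [-28, -29]
LT       -> [0]
PUSH 1   -> [0, 1]
SWAP     -> [1, 0]
PUSH 71  -> [1, 0, 71]
EQ       -> [1, 0]
GT       -> [1]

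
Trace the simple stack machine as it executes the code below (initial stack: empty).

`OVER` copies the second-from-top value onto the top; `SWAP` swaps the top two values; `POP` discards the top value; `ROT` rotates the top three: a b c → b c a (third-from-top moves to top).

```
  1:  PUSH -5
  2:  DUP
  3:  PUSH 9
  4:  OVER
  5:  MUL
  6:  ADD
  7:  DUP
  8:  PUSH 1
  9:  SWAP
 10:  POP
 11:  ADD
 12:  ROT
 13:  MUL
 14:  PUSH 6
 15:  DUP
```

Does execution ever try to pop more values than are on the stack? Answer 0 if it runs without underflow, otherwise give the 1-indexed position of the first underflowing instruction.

PUSH -5 → [-5]
DUP     → [-5, -5]
PUSH 9  → [-5, -5, 9]
OVER    → [-5, -5, 9, -5]
MUL     → [-5, -5, -45]
ADD     → [-5, -50]
DUP     → [-5, -50, -50]
PUSH 1  → [-5, -50, -50, 1]
SWAP    → [-5, -50, 1, -50]
POP     → [-5, -50, 1]
ADD     → [-5, -49]
ROT  — needs 3 operands, stack has 2 → underflow

12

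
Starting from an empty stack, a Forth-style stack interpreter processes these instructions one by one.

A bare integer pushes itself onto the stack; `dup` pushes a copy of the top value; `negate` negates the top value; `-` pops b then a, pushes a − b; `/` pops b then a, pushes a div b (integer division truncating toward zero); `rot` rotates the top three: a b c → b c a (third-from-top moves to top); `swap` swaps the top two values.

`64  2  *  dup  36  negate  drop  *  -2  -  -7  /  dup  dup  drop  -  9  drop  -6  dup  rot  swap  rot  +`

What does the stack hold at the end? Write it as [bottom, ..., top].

64     -> [64]
2      -> [64, 2]
*      -> [128]
dup    -> [128, 128]
36     -> [128, 128, 36]
negate -> [128, 128, -36]
drop   -> [128, 128]
*      -> [16384]
-2     -> [16384, -2]
-      -> [16386]
-7     -> [16386, -7]
/      -> [-2340]
dup    -> [-2340, -2340]
dup    -> [-2340, -2340, -2340]
drop   -> [-2340, -2340]
-      -> [0]
9      -> [0, 9]
drop   -> [0]
-6     -> [0, -6]
dup    -> [0, -6, -6]
rot    -> [-6, -6, 0]
swap   -> [-6, 0, -6]
rot    -> [0, -6, -6]
+      -> [0, -12]

[0, -12]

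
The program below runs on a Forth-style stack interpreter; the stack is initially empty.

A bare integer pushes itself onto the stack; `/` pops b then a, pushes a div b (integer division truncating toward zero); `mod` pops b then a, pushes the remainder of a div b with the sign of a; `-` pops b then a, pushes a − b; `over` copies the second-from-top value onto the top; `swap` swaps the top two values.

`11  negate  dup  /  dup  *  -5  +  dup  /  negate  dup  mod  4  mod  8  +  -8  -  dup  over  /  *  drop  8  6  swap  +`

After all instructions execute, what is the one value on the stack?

14

11     : [11]
negate : [-11]
dup    : [-11, -11]
/      : [1]
dup    : [1, 1]
*      : [1]
-5     : [1, -5]
+      : [-4]
dup    : [-4, -4]
/      : [1]
negate : [-1]
dup    : [-1, -1]
mod    : [0]
4      : [0, 4]
mod    : [0]
8      : [0, 8]
+      : [8]
-8     : [8, -8]
-      : [16]
dup    : [16, 16]
over   : [16, 16, 16]
/      : [16, 1]
*      : [16]
drop   : []
8      : [8]
6      : [8, 6]
swap   : [6, 8]
+      : [14]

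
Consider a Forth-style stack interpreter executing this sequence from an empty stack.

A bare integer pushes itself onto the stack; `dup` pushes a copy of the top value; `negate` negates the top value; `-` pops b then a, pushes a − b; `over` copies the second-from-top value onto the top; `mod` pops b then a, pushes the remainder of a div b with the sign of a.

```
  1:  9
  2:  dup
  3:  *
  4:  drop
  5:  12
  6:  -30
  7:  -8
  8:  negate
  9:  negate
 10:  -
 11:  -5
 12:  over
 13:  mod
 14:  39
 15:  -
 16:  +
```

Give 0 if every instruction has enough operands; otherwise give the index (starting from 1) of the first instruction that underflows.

9      : 9
dup    : 9 9
*      : 81
drop   : (empty)
12     : 12
-30    : 12 -30
-8     : 12 -30 -8
negate : 12 -30 8
negate : 12 -30 -8
-      : 12 -22
-5     : 12 -22 -5
over   : 12 -22 -5 -22
mod    : 12 -22 -5
39     : 12 -22 -5 39
-      : 12 -22 -44
+      : 12 -66

0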